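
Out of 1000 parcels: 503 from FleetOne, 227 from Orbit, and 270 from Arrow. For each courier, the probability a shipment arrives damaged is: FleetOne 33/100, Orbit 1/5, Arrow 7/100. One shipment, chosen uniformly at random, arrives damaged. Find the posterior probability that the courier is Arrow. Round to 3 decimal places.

Compute prior × likelihood for every hypothesis:
  FleetOne: 0.503 × 0.33 = 0.16599
  Orbit: 0.227 × 0.2 = 0.0454
  Arrow: 0.27 × 0.07 = 0.0189
Normalizing constant = 0.23029.
P(Arrow | evidence) = 0.0189 / 0.23029 ≈ 0.082.

0.082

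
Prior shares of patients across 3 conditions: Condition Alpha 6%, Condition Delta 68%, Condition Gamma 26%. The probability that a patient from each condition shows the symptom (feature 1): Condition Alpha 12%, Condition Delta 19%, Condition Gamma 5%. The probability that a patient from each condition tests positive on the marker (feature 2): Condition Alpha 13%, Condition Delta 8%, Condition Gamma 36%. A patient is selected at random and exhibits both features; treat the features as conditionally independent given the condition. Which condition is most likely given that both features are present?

Condition Delta

Compute prior × likelihood for every hypothesis:
  Condition Alpha: 0.06 × 0.12 × 0.13 = 0.000936
  Condition Delta: 0.68 × 0.19 × 0.08 = 0.010336
  Condition Gamma: 0.26 × 0.05 × 0.36 = 0.00468
Sum = 0.015952.
Largest term belongs to Condition Delta, so Condition Delta is most probable.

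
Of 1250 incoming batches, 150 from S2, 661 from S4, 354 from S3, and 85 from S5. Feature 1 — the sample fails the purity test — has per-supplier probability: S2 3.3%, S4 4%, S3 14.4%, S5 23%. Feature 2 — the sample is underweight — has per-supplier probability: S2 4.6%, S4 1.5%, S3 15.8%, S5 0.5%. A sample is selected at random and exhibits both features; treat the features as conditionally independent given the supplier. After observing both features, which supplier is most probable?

S3

Compute prior × likelihood for every hypothesis:
  S2: 0.12 × 0.033 × 0.046 = 0.00018216
  S4: 0.5288 × 0.04 × 0.015 = 0.00031728
  S3: 0.2832 × 0.144 × 0.158 = 0.0064433664
  S5: 0.068 × 0.23 × 0.005 = 0.0000782
Total = 0.0070210064.
Largest term belongs to S3, so S3 is most probable.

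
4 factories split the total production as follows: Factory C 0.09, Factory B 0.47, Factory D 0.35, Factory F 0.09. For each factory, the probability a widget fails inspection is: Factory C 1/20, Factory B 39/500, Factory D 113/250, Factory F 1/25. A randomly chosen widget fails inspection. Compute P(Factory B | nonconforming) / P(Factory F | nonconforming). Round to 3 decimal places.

Unnormalized posteriors (prior × likelihood):
  Factory C: 0.09 × 0.05 = 0.0045
  Factory B: 0.47 × 0.078 = 0.03666
  Factory D: 0.35 × 0.452 = 0.1582
  Factory F: 0.09 × 0.04 = 0.0036
Normalizing constant = 0.20296.
The ratio is 0.03666 / 0.0036 (the normalizer cancels) = 10.183.

10.183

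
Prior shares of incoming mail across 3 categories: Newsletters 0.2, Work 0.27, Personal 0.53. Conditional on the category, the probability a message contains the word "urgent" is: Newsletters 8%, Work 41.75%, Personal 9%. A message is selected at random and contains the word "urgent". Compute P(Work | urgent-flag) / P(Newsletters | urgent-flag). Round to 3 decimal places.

Prior × likelihood for each hypothesis:
  Newsletters: 0.2 × 0.08 = 0.016
  Work: 0.27 × 0.4175 = 0.112725
  Personal: 0.53 × 0.09 = 0.0477
Normalizing constant = 0.176425.
The ratio is 0.112725 / 0.016 (the normalizer cancels) = 7.045.

7.045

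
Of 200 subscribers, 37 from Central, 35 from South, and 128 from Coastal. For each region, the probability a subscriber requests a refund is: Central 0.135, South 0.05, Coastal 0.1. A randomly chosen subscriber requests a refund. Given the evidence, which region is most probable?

Compute prior × likelihood for every hypothesis:
  Central: 0.185 × 0.135 = 0.024975
  South: 0.175 × 0.05 = 0.00875
  Coastal: 0.64 × 0.1 = 0.064
Normalizing constant = 0.097725.
Largest term belongs to Coastal, so Coastal is most probable.

Coastal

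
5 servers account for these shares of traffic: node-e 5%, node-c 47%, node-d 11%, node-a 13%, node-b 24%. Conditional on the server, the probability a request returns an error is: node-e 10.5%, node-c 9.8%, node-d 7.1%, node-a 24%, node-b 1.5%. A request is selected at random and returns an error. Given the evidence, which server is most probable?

node-c

Unnormalized posteriors (prior × likelihood):
  node-e: 0.05 × 0.105 = 0.00525
  node-c: 0.47 × 0.098 = 0.04606
  node-d: 0.11 × 0.071 = 0.00781
  node-a: 0.13 × 0.24 = 0.0312
  node-b: 0.24 × 0.015 = 0.0036
Sum = 0.09392.
Largest term belongs to node-c, so node-c is most probable.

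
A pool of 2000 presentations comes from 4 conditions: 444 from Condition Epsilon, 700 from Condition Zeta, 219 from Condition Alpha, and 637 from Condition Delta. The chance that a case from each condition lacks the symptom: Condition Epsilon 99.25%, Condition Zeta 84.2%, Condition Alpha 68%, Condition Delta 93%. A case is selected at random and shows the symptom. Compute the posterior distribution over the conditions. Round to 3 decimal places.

Condition Epsilon 0.015, Condition Zeta 0.484, Condition Alpha 0.307, Condition Delta 0.195

Taking complements, P(symptomatic | each) = Condition Epsilon 0.0075, Condition Zeta 0.158, Condition Alpha 0.32, Condition Delta 0.07.
Compute prior × likelihood for every hypothesis:
  Condition Epsilon: 0.222 × 0.0075 = 0.001665
  Condition Zeta: 0.35 × 0.158 = 0.0553
  Condition Alpha: 0.1095 × 0.32 = 0.03504
  Condition Delta: 0.3185 × 0.07 = 0.022295
Normalizing constant = 0.1143.
P(Condition Epsilon | symptomatic) = 0.001665/0.1143 ≈ 0.015
P(Condition Zeta | symptomatic) = 0.0553/0.1143 ≈ 0.484
P(Condition Alpha | symptomatic) = 0.03504/0.1143 ≈ 0.307
P(Condition Delta | symptomatic) = 0.022295/0.1143 ≈ 0.195
(Check: 0.015+0.484+0.307+0.195 = 1.001.)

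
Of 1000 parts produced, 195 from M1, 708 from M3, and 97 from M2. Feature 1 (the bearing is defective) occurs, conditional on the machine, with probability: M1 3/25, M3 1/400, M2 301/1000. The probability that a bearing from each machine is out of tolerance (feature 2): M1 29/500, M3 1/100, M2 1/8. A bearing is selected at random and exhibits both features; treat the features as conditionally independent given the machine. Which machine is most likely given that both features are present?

M2

Prior × likelihood for each hypothesis:
  M1: 0.195 × 0.12 × 0.058 = 0.0013572
  M3: 0.708 × 0.0025 × 0.01 = 0.0000177
  M2: 0.097 × 0.301 × 0.125 = 0.003649625
Sum = 0.005024525.
Largest term belongs to M2, so M2 is most probable.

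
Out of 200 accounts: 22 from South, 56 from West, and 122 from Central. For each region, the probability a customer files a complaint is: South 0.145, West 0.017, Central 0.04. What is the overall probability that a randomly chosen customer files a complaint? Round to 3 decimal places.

0.045

Unnormalized posteriors (prior × likelihood):
  South: 0.11 × 0.145 = 0.01595
  West: 0.28 × 0.017 = 0.00476
  Central: 0.61 × 0.04 = 0.0244
P(complaint) = 0.01595 + 0.00476 + 0.0244 = 0.04511 → 0.045.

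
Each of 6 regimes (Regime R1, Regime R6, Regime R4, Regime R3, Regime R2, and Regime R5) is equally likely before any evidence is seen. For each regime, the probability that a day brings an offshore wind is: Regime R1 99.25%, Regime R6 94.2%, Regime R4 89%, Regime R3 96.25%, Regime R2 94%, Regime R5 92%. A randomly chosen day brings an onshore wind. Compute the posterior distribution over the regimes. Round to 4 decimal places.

Taking complements, P(onshore | each) = Regime R1 0.0075, Regime R6 0.058, Regime R4 0.11, Regime R3 0.0375, Regime R2 0.06, Regime R5 0.08.
With a uniform prior (1/6 each), posterior ∝ likelihood:
  Regime R1: 0.0075
  Regime R6: 0.058
  Regime R4: 0.11
  Regime R3: 0.0375
  Regime R2: 0.06
  Regime R5: 0.08
Sum = 0.353.
P(Regime R1 | onshore) = 0.0075/0.353 ≈ 0.0212
P(Regime R6 | onshore) = 0.058/0.353 ≈ 0.1643
P(Regime R4 | onshore) = 0.11/0.353 ≈ 0.3116
P(Regime R3 | onshore) = 0.0375/0.353 ≈ 0.1062
P(Regime R2 | onshore) = 0.06/0.353 ≈ 0.1700
P(Regime R5 | onshore) = 0.08/0.353 ≈ 0.2266

Regime R1 0.0212, Regime R6 0.1643, Regime R4 0.3116, Regime R3 0.1062, Regime R2 0.1700, Regime R5 0.2266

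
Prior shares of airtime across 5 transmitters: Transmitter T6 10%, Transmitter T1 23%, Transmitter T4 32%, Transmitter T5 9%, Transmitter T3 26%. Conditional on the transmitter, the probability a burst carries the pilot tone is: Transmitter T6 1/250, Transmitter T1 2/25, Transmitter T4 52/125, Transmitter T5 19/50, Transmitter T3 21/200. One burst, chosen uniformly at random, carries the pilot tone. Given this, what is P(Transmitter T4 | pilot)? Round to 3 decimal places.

0.624

Unnormalized posteriors (prior × likelihood):
  Transmitter T6: 0.1 × 0.004 = 0.0004
  Transmitter T1: 0.23 × 0.08 = 0.0184
  Transmitter T4: 0.32 × 0.416 = 0.13312
  Transmitter T5: 0.09 × 0.38 = 0.0342
  Transmitter T3: 0.26 × 0.105 = 0.0273
Total = 0.21342.
P(Transmitter T4 | evidence) = 0.13312 / 0.21342 ≈ 0.624.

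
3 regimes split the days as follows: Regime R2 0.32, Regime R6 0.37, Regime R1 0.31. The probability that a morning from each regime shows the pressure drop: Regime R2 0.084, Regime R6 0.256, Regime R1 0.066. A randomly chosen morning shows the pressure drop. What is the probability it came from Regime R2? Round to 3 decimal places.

0.189

Compute prior × likelihood for every hypothesis:
  Regime R2: 0.32 × 0.084 = 0.02688
  Regime R6: 0.37 × 0.256 = 0.09472
  Regime R1: 0.31 × 0.066 = 0.02046
Sum = 0.14206.
P(Regime R2 | evidence) = 0.02688 / 0.14206 ≈ 0.189.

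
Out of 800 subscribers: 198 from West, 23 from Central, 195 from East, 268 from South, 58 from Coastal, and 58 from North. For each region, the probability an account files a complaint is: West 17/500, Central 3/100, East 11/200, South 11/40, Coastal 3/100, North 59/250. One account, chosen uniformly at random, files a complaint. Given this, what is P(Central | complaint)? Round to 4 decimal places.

0.0064

Unnormalized posteriors (prior × likelihood):
  West: 0.2475 × 0.034 = 0.008415
  Central: 0.02875 × 0.03 = 0.0008625
  East: 0.24375 × 0.055 = 0.01340625
  South: 0.335 × 0.275 = 0.092125
  Coastal: 0.0725 × 0.03 = 0.002175
  North: 0.0725 × 0.236 = 0.01711
Sum = 0.13409375.
P(Central | evidence) = 0.0008625 / 0.13409375 ≈ 0.0064.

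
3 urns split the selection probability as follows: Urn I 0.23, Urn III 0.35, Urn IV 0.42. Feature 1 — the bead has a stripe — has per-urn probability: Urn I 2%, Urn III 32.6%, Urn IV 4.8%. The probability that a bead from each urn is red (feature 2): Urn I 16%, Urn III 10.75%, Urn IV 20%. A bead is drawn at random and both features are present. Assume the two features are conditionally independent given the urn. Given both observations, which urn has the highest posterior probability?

Prior × likelihood for each hypothesis:
  Urn I: 0.23 × 0.02 × 0.16 = 0.000736
  Urn III: 0.35 × 0.326 × 0.1075 = 0.01226575
  Urn IV: 0.42 × 0.048 × 0.2 = 0.004032
Sum = 0.01703375.
Largest term belongs to Urn III, so Urn III is most probable.

Urn III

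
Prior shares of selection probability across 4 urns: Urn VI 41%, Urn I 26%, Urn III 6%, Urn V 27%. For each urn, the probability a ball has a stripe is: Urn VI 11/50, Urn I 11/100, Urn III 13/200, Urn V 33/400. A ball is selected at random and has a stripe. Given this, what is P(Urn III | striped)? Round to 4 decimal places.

Prior × likelihood for each hypothesis:
  Urn VI: 0.41 × 0.22 = 0.0902
  Urn I: 0.26 × 0.11 = 0.0286
  Urn III: 0.06 × 0.065 = 0.0039
  Urn V: 0.27 × 0.0825 = 0.022275
Normalizing constant = 0.144975.
P(Urn III | evidence) = 0.0039 / 0.144975 ≈ 0.0269.

0.0269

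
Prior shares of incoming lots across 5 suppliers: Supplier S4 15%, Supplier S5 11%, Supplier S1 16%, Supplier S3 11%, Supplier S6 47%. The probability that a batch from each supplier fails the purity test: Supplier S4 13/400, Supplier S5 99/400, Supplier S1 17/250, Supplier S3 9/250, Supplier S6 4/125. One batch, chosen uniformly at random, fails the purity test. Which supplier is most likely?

By Bayes' rule, posterior ∝ prior × likelihood:
  Supplier S4: 0.15 × 0.0325 = 0.004875
  Supplier S5: 0.11 × 0.2475 = 0.027225
  Supplier S1: 0.16 × 0.068 = 0.01088
  Supplier S3: 0.11 × 0.036 = 0.00396
  Supplier S6: 0.47 × 0.032 = 0.01504
Normalizing constant = 0.06198.
Largest term belongs to Supplier S5, so Supplier S5 is most probable.

Supplier S5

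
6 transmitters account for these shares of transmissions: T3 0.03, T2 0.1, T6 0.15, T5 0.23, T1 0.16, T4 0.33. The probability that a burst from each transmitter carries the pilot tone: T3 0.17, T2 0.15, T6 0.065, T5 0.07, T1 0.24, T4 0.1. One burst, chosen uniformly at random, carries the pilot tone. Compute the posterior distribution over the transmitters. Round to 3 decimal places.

Prior × likelihood for each hypothesis:
  T3: 0.03 × 0.17 = 0.0051
  T2: 0.1 × 0.15 = 0.015
  T6: 0.15 × 0.065 = 0.00975
  T5: 0.23 × 0.07 = 0.0161
  T1: 0.16 × 0.24 = 0.0384
  T4: 0.33 × 0.1 = 0.033
Normalizing constant = 0.11735.
P(T3 | pilot) = 0.0051/0.11735 ≈ 0.043
P(T2 | pilot) = 0.015/0.11735 ≈ 0.128
P(T6 | pilot) = 0.00975/0.11735 ≈ 0.083
P(T5 | pilot) = 0.0161/0.11735 ≈ 0.137
P(T1 | pilot) = 0.0384/0.11735 ≈ 0.327
P(T4 | pilot) = 0.033/0.11735 ≈ 0.281
(Check: 0.043+0.128+0.083+0.137+0.327+0.281 = 0.999.)

T3 0.043, T2 0.128, T6 0.083, T5 0.137, T1 0.327, T4 0.281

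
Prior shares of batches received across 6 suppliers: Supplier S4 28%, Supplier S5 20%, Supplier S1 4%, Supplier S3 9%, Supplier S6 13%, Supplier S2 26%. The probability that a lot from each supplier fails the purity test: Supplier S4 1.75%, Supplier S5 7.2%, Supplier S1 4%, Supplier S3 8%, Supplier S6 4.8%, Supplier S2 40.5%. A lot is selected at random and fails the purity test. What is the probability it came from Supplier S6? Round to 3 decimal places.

0.045

Prior × likelihood for each hypothesis:
  Supplier S4: 0.28 × 0.0175 = 0.0049
  Supplier S5: 0.2 × 0.072 = 0.0144
  Supplier S1: 0.04 × 0.04 = 0.0016
  Supplier S3: 0.09 × 0.08 = 0.0072
  Supplier S6: 0.13 × 0.048 = 0.00624
  Supplier S2: 0.26 × 0.405 = 0.1053
Total = 0.13964.
P(Supplier S6 | evidence) = 0.00624 / 0.13964 ≈ 0.045.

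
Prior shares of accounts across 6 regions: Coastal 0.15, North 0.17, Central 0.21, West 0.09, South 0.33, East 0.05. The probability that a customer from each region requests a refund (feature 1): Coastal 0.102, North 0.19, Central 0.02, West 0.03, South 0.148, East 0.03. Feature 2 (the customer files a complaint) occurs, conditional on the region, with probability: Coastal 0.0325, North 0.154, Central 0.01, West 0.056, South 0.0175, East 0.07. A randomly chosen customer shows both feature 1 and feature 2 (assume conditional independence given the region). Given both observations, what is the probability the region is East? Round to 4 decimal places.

0.0159

Unnormalized posteriors (prior × likelihood):
  Coastal: 0.15 × 0.102 × 0.0325 = 0.00049725
  North: 0.17 × 0.19 × 0.154 = 0.0049742
  Central: 0.21 × 0.02 × 0.01 = 0.000042
  West: 0.09 × 0.03 × 0.056 = 0.0001512
  South: 0.33 × 0.148 × 0.0175 = 0.0008547
  East: 0.05 × 0.03 × 0.07 = 0.000105
Total = 0.00662435.
P(East | evidence) = 0.000105 / 0.00662435 ≈ 0.0159.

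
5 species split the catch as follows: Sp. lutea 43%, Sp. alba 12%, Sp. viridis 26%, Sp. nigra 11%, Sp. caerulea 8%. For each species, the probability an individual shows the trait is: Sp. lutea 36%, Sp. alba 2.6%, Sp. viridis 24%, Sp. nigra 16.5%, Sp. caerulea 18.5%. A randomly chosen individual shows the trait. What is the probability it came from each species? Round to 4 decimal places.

Compute prior × likelihood for every hypothesis:
  Sp. lutea: 0.43 × 0.36 = 0.1548
  Sp. alba: 0.12 × 0.026 = 0.00312
  Sp. viridis: 0.26 × 0.24 = 0.0624
  Sp. nigra: 0.11 × 0.165 = 0.01815
  Sp. caerulea: 0.08 × 0.185 = 0.0148
Total = 0.25327.
P(Sp. lutea | trait) = 0.1548/0.25327 ≈ 0.6112
P(Sp. alba | trait) = 0.00312/0.25327 ≈ 0.0123
P(Sp. viridis | trait) = 0.0624/0.25327 ≈ 0.2464
P(Sp. nigra | trait) = 0.01815/0.25327 ≈ 0.0717
P(Sp. caerulea | trait) = 0.0148/0.25327 ≈ 0.0584

Sp. lutea 0.6112, Sp. alba 0.0123, Sp. viridis 0.2464, Sp. nigra 0.0717, Sp. caerulea 0.0584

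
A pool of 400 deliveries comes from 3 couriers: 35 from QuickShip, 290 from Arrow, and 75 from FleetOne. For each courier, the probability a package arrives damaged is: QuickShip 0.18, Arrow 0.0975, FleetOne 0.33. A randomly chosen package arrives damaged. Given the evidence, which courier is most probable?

By Bayes' rule, posterior ∝ prior × likelihood:
  QuickShip: 0.0875 × 0.18 = 0.01575
  Arrow: 0.725 × 0.0975 = 0.0706875
  FleetOne: 0.1875 × 0.33 = 0.061875
Total = 0.1483125.
Largest term belongs to Arrow, so Arrow is most probable.

Arrow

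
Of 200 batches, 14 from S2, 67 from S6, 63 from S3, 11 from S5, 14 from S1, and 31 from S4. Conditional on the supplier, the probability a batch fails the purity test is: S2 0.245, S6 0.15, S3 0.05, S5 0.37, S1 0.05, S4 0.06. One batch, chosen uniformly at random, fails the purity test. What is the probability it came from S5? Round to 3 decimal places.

0.175

By Bayes' rule, posterior ∝ prior × likelihood:
  S2: 0.07 × 0.245 = 0.01715
  S6: 0.335 × 0.15 = 0.05025
  S3: 0.315 × 0.05 = 0.01575
  S5: 0.055 × 0.37 = 0.02035
  S1: 0.07 × 0.05 = 0.0035
  S4: 0.155 × 0.06 = 0.0093
Total = 0.1163.
P(S5 | evidence) = 0.02035 / 0.1163 ≈ 0.175.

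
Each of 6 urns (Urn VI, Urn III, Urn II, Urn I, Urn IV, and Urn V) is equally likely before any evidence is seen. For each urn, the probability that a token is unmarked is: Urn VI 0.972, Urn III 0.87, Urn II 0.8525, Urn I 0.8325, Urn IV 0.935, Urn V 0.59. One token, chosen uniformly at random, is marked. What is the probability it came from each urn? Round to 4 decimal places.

Urn VI 0.0295, Urn III 0.1371, Urn II 0.1556, Urn I 0.1767, Urn IV 0.0686, Urn V 0.4325

Taking complements, P(marked | each) = Urn VI 0.028, Urn III 0.13, Urn II 0.1475, Urn I 0.1675, Urn IV 0.065, Urn V 0.41.
Since the prior is uniform, the posterior is proportional to the likelihood:
  Urn VI: 0.028
  Urn III: 0.13
  Urn II: 0.1475
  Urn I: 0.1675
  Urn IV: 0.065
  Urn V: 0.41
Total = 0.948.
P(Urn VI | marked) = 0.028/0.948 ≈ 0.0295
P(Urn III | marked) = 0.13/0.948 ≈ 0.1371
P(Urn II | marked) = 0.1475/0.948 ≈ 0.1556
P(Urn I | marked) = 0.1675/0.948 ≈ 0.1767
P(Urn IV | marked) = 0.065/0.948 ≈ 0.0686
P(Urn V | marked) = 0.41/0.948 ≈ 0.4325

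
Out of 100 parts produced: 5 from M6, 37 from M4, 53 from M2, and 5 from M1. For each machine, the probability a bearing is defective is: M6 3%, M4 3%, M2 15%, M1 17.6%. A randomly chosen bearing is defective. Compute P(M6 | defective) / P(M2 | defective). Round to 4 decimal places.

0.0189

By Bayes' rule, posterior ∝ prior × likelihood:
  M6: 0.05 × 0.03 = 0.0015
  M4: 0.37 × 0.03 = 0.0111
  M2: 0.53 × 0.15 = 0.0795
  M1: 0.05 × 0.176 = 0.0088
Normalizing constant = 0.1009.
The ratio is 0.0015 / 0.0795 (the normalizer cancels) = 0.0189.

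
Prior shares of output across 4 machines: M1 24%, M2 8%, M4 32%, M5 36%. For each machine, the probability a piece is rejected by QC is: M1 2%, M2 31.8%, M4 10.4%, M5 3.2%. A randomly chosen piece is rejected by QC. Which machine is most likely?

Compute prior × likelihood for every hypothesis:
  M1: 0.24 × 0.02 = 0.0048
  M2: 0.08 × 0.318 = 0.02544
  M4: 0.32 × 0.104 = 0.03328
  M5: 0.36 × 0.032 = 0.01152
Normalizing constant = 0.07504.
Largest term belongs to M4, so M4 is most probable.

M4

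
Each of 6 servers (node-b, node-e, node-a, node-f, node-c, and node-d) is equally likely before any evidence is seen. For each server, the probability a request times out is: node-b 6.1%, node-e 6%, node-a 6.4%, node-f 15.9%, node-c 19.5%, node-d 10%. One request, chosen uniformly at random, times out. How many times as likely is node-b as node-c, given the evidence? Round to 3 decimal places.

With a uniform prior (1/6 each), posterior ∝ likelihood:
  node-b: 0.061
  node-e: 0.06
  node-a: 0.064
  node-f: 0.159
  node-c: 0.195
  node-d: 0.1
Total = 0.639.
The ratio is 0.061 / 0.195 (the normalizer cancels) = 0.313.

0.313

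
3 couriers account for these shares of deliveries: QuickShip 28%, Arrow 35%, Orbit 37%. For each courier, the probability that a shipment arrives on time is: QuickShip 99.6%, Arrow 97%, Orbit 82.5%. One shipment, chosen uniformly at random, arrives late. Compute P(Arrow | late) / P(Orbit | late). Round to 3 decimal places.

0.162

Taking complements, P(late | each) = QuickShip 0.004, Arrow 0.03, Orbit 0.175.
By Bayes' rule, posterior ∝ prior × likelihood:
  QuickShip: 0.28 × 0.004 = 0.00112
  Arrow: 0.35 × 0.03 = 0.0105
  Orbit: 0.37 × 0.175 = 0.06475
Total = 0.07637.
The ratio is 0.0105 / 0.06475 (the normalizer cancels) = 0.162.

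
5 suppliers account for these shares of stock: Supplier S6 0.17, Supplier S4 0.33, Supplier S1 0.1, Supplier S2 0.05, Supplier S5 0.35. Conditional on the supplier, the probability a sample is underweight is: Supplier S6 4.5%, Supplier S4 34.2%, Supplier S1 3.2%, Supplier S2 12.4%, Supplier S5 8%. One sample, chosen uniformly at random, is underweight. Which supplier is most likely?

Compute prior × likelihood for every hypothesis:
  Supplier S6: 0.17 × 0.045 = 0.00765
  Supplier S4: 0.33 × 0.342 = 0.11286
  Supplier S1: 0.1 × 0.032 = 0.0032
  Supplier S2: 0.05 × 0.124 = 0.0062
  Supplier S5: 0.35 × 0.08 = 0.028
Sum = 0.15791.
Largest term belongs to Supplier S4, so Supplier S4 is most probable.

Supplier S4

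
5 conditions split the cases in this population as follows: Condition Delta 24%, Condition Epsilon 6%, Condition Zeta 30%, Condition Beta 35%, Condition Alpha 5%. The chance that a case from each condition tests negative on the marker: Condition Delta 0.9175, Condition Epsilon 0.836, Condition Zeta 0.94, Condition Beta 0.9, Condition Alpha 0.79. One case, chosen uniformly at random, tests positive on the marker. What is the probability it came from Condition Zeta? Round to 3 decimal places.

Taking complements, P(marker-positive | each) = Condition Delta 0.0825, Condition Epsilon 0.164, Condition Zeta 0.06, Condition Beta 0.1, Condition Alpha 0.21.
Compute prior × likelihood for every hypothesis:
  Condition Delta: 0.24 × 0.0825 = 0.0198
  Condition Epsilon: 0.06 × 0.164 = 0.00984
  Condition Zeta: 0.3 × 0.06 = 0.018
  Condition Beta: 0.35 × 0.1 = 0.035
  Condition Alpha: 0.05 × 0.21 = 0.0105
Sum = 0.09314.
P(Condition Zeta | evidence) = 0.018 / 0.09314 ≈ 0.193.

0.193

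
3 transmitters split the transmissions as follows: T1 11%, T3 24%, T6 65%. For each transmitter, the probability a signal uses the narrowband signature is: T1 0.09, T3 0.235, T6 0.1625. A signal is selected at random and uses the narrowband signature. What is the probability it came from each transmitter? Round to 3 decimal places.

Unnormalized posteriors (prior × likelihood):
  T1: 0.11 × 0.09 = 0.0099
  T3: 0.24 × 0.235 = 0.0564
  T6: 0.65 × 0.1625 = 0.105625
Total = 0.171925.
P(T1 | narrowband) = 0.0099/0.171925 ≈ 0.058
P(T3 | narrowband) = 0.0564/0.171925 ≈ 0.328
P(T6 | narrowband) = 0.105625/0.171925 ≈ 0.614
(Check: 0.058+0.328+0.614 = 1.000.)

T1 0.058, T3 0.328, T6 0.614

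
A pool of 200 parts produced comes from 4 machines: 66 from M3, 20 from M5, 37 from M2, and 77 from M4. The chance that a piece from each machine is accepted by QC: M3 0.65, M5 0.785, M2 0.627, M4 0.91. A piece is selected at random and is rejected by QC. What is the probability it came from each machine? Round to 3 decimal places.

Taking complements, P(rejected | each) = M3 0.35, M5 0.215, M2 0.373, M4 0.09.
Compute prior × likelihood for every hypothesis:
  M3: 0.33 × 0.35 = 0.1155
  M5: 0.1 × 0.215 = 0.0215
  M2: 0.185 × 0.373 = 0.069005
  M4: 0.385 × 0.09 = 0.03465
Sum = 0.240655.
P(M3 | rejected) = 0.1155/0.240655 ≈ 0.480
P(M5 | rejected) = 0.0215/0.240655 ≈ 0.089
P(M2 | rejected) = 0.069005/0.240655 ≈ 0.287
P(M4 | rejected) = 0.03465/0.240655 ≈ 0.144

M3 0.480, M5 0.089, M2 0.287, M4 0.144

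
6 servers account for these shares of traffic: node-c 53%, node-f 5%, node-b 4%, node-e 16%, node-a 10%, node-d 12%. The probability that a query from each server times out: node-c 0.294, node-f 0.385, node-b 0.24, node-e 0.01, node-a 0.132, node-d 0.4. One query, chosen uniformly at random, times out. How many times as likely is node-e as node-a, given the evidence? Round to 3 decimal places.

Compute prior × likelihood for every hypothesis:
  node-c: 0.53 × 0.294 = 0.15582
  node-f: 0.05 × 0.385 = 0.01925
  node-b: 0.04 × 0.24 = 0.0096
  node-e: 0.16 × 0.01 = 0.0016
  node-a: 0.1 × 0.132 = 0.0132
  node-d: 0.12 × 0.4 = 0.048
Sum = 0.24747.
The ratio is 0.0016 / 0.0132 (the normalizer cancels) = 0.121.

0.121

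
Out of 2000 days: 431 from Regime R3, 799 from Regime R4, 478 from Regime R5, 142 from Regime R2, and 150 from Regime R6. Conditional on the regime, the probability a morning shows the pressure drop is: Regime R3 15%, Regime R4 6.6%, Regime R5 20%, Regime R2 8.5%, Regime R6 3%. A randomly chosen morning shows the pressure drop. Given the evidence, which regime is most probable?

Prior × likelihood for each hypothesis:
  Regime R3: 0.2155 × 0.15 = 0.032325
  Regime R4: 0.3995 × 0.066 = 0.026367
  Regime R5: 0.239 × 0.2 = 0.0478
  Regime R2: 0.071 × 0.085 = 0.006035
  Regime R6: 0.075 × 0.03 = 0.00225
Sum = 0.114777.
Largest term belongs to Regime R5, so Regime R5 is most probable.

Regime R5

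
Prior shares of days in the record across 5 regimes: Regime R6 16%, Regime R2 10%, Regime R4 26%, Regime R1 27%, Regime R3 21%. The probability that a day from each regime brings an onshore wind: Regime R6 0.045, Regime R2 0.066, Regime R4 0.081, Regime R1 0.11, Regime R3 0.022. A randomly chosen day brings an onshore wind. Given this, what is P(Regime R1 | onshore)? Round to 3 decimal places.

Prior × likelihood for each hypothesis:
  Regime R6: 0.16 × 0.045 = 0.0072
  Regime R2: 0.1 × 0.066 = 0.0066
  Regime R4: 0.26 × 0.081 = 0.02106
  Regime R1: 0.27 × 0.11 = 0.0297
  Regime R3: 0.21 × 0.022 = 0.00462
Total = 0.06918.
P(Regime R1 | evidence) = 0.0297 / 0.06918 ≈ 0.429.

0.429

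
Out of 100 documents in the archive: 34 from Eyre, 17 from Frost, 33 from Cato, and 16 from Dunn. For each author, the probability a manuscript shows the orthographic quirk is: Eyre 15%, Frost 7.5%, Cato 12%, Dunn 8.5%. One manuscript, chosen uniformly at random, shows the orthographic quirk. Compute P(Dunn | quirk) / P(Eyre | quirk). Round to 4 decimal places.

By Bayes' rule, posterior ∝ prior × likelihood:
  Eyre: 0.34 × 0.15 = 0.051
  Frost: 0.17 × 0.075 = 0.01275
  Cato: 0.33 × 0.12 = 0.0396
  Dunn: 0.16 × 0.085 = 0.0136
Sum = 0.11695.
The ratio is 0.0136 / 0.051 (the normalizer cancels) = 0.2667.

0.2667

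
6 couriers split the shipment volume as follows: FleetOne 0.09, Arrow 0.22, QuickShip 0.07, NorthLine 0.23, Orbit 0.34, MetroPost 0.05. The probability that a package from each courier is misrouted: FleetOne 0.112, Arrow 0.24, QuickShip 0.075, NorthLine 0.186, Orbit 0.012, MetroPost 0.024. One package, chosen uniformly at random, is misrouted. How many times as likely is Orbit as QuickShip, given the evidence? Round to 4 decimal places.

Compute prior × likelihood for every hypothesis:
  FleetOne: 0.09 × 0.112 = 0.01008
  Arrow: 0.22 × 0.24 = 0.0528
  QuickShip: 0.07 × 0.075 = 0.00525
  NorthLine: 0.23 × 0.186 = 0.04278
  Orbit: 0.34 × 0.012 = 0.00408
  MetroPost: 0.05 × 0.024 = 0.0012
Normalizing constant = 0.11619.
The ratio is 0.00408 / 0.00525 (the normalizer cancels) = 0.7771.

0.7771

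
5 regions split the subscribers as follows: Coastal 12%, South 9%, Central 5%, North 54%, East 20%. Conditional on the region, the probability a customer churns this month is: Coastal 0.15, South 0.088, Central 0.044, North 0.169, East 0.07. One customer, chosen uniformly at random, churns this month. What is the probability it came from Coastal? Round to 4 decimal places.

0.1350

Compute prior × likelihood for every hypothesis:
  Coastal: 0.12 × 0.15 = 0.018
  South: 0.09 × 0.088 = 0.00792
  Central: 0.05 × 0.044 = 0.0022
  North: 0.54 × 0.169 = 0.09126
  East: 0.2 × 0.07 = 0.014
Sum = 0.13338.
P(Coastal | evidence) = 0.018 / 0.13338 ≈ 0.1350.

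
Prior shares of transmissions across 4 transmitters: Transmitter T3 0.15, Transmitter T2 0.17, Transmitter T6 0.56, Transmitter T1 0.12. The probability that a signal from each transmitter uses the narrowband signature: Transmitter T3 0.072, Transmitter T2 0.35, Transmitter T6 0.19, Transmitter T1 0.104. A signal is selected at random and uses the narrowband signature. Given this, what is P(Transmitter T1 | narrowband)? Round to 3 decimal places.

0.066

Unnormalized posteriors (prior × likelihood):
  Transmitter T3: 0.15 × 0.072 = 0.0108
  Transmitter T2: 0.17 × 0.35 = 0.0595
  Transmitter T6: 0.56 × 0.19 = 0.1064
  Transmitter T1: 0.12 × 0.104 = 0.01248
Sum = 0.18918.
P(Transmitter T1 | evidence) = 0.01248 / 0.18918 ≈ 0.066.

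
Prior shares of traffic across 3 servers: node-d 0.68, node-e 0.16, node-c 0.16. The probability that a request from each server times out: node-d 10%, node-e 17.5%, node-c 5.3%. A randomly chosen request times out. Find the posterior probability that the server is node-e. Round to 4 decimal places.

0.2680

Prior × likelihood for each hypothesis:
  node-d: 0.68 × 0.1 = 0.068
  node-e: 0.16 × 0.175 = 0.028
  node-c: 0.16 × 0.053 = 0.00848
Sum = 0.10448.
P(node-e | evidence) = 0.028 / 0.10448 ≈ 0.2680.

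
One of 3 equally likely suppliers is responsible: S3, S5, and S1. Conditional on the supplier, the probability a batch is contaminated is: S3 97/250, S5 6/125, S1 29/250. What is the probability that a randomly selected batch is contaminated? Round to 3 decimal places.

Since the prior is uniform, the posterior is proportional to the likelihood:
  S3: 0.388
  S5: 0.048
  S1: 0.116
P(contaminated) = (1/3) × (0.388 + 0.048 + 0.116) = 0.552/3 ≈ 0.184.

0.184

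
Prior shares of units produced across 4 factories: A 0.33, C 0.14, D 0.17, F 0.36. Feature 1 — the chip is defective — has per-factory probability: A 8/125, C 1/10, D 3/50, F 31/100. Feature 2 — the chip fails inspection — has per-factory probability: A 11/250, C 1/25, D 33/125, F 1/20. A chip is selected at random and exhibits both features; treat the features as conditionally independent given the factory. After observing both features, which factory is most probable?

F

Compute prior × likelihood for every hypothesis:
  A: 0.33 × 0.064 × 0.044 = 0.00092928
  C: 0.14 × 0.1 × 0.04 = 0.00056
  D: 0.17 × 0.06 × 0.264 = 0.0026928
  F: 0.36 × 0.31 × 0.05 = 0.00558
Normalizing constant = 0.00976208.
Largest term belongs to F, so F is most probable.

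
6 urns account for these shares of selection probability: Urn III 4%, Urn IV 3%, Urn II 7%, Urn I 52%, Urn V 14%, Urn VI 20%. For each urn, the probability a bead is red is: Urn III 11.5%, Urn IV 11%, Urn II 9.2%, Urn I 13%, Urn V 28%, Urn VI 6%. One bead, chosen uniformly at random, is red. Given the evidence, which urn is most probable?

Urn I

Prior × likelihood for each hypothesis:
  Urn III: 0.04 × 0.115 = 0.0046
  Urn IV: 0.03 × 0.11 = 0.0033
  Urn II: 0.07 × 0.092 = 0.00644
  Urn I: 0.52 × 0.13 = 0.0676
  Urn V: 0.14 × 0.28 = 0.0392
  Urn VI: 0.2 × 0.06 = 0.012
Sum = 0.13314.
Largest term belongs to Urn I, so Urn I is most probable.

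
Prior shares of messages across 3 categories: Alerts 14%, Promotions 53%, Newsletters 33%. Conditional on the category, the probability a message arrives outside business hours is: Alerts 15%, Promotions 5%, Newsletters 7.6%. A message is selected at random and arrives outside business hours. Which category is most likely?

Promotions

Unnormalized posteriors (prior × likelihood):
  Alerts: 0.14 × 0.15 = 0.021
  Promotions: 0.53 × 0.05 = 0.0265
  Newsletters: 0.33 × 0.076 = 0.02508
Normalizing constant = 0.07258.
Largest term belongs to Promotions, so Promotions is most probable.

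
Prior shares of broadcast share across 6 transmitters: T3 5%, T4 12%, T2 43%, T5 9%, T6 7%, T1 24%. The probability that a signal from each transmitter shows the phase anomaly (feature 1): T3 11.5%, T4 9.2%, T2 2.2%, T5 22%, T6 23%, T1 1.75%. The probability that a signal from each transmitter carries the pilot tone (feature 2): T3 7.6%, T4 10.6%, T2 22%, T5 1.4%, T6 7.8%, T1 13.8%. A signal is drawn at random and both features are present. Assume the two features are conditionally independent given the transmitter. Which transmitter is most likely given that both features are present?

Prior × likelihood for each hypothesis:
  T3: 0.05 × 0.115 × 0.076 = 0.000437
  T4: 0.12 × 0.092 × 0.106 = 0.00117024
  T2: 0.43 × 0.022 × 0.22 = 0.0020812
  T5: 0.09 × 0.22 × 0.014 = 0.0002772
  T6: 0.07 × 0.23 × 0.078 = 0.0012558
  T1: 0.24 × 0.0175 × 0.138 = 0.0005796
Total = 0.00580104.
Largest term belongs to T2, so T2 is most probable.

T2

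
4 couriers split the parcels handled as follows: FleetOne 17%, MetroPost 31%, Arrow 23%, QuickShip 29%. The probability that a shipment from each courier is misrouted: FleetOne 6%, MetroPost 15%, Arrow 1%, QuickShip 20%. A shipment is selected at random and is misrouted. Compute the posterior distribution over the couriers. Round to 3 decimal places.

Unnormalized posteriors (prior × likelihood):
  FleetOne: 0.17 × 0.06 = 0.0102
  MetroPost: 0.31 × 0.15 = 0.0465
  Arrow: 0.23 × 0.01 = 0.0023
  QuickShip: 0.29 × 0.2 = 0.058
Normalizing constant = 0.117.
P(FleetOne | misrouted) = 0.0102/0.117 ≈ 0.087
P(MetroPost | misrouted) = 0.0465/0.117 ≈ 0.397
P(Arrow | misrouted) = 0.0023/0.117 ≈ 0.020
P(QuickShip | misrouted) = 0.058/0.117 ≈ 0.496
(Check: 0.087+0.397+0.020+0.496 = 1.000.)

FleetOne 0.087, MetroPost 0.397, Arrow 0.020, QuickShip 0.496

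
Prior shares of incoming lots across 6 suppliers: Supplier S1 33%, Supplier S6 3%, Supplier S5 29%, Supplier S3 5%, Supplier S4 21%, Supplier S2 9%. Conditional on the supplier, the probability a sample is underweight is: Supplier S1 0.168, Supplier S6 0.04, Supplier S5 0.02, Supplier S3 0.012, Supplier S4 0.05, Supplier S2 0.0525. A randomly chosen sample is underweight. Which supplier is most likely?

Supplier S1

Unnormalized posteriors (prior × likelihood):
  Supplier S1: 0.33 × 0.168 = 0.05544
  Supplier S6: 0.03 × 0.04 = 0.0012
  Supplier S5: 0.29 × 0.02 = 0.0058
  Supplier S3: 0.05 × 0.012 = 0.0006
  Supplier S4: 0.21 × 0.05 = 0.0105
  Supplier S2: 0.09 × 0.0525 = 0.004725
Sum = 0.078265.
Largest term belongs to Supplier S1, so Supplier S1 is most probable.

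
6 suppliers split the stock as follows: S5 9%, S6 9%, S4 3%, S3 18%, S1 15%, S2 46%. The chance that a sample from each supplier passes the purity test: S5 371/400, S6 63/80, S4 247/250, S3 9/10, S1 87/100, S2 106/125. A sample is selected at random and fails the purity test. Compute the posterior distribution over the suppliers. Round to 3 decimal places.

S5 0.049, S6 0.143, S4 0.003, S3 0.135, S1 0.146, S2 0.524

Taking complements, P(off-spec | each) = S5 0.0725, S6 0.2125, S4 0.012, S3 0.1, S1 0.13, S2 0.152.
By Bayes' rule, posterior ∝ prior × likelihood:
  S5: 0.09 × 0.0725 = 0.006525
  S6: 0.09 × 0.2125 = 0.019125
  S4: 0.03 × 0.012 = 0.00036
  S3: 0.18 × 0.1 = 0.018
  S1: 0.15 × 0.13 = 0.0195
  S2: 0.46 × 0.152 = 0.06992
Sum = 0.13343.
P(S5 | off-spec) = 0.006525/0.13343 ≈ 0.049
P(S6 | off-spec) = 0.019125/0.13343 ≈ 0.143
P(S4 | off-spec) = 0.00036/0.13343 ≈ 0.003
P(S3 | off-spec) = 0.018/0.13343 ≈ 0.135
P(S1 | off-spec) = 0.0195/0.13343 ≈ 0.146
P(S2 | off-spec) = 0.06992/0.13343 ≈ 0.524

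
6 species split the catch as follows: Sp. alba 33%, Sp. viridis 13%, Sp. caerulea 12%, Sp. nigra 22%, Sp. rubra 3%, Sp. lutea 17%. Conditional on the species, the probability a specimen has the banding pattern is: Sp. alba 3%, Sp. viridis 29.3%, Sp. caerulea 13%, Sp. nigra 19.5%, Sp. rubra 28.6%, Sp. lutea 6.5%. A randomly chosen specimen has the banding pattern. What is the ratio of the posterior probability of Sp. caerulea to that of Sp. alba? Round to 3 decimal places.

Unnormalized posteriors (prior × likelihood):
  Sp. alba: 0.33 × 0.03 = 0.0099
  Sp. viridis: 0.13 × 0.293 = 0.03809
  Sp. caerulea: 0.12 × 0.13 = 0.0156
  Sp. nigra: 0.22 × 0.195 = 0.0429
  Sp. rubra: 0.03 × 0.286 = 0.00858
  Sp. lutea: 0.17 × 0.065 = 0.01105
Normalizing constant = 0.12612.
The ratio is 0.0156 / 0.0099 (the normalizer cancels) = 1.576.

1.576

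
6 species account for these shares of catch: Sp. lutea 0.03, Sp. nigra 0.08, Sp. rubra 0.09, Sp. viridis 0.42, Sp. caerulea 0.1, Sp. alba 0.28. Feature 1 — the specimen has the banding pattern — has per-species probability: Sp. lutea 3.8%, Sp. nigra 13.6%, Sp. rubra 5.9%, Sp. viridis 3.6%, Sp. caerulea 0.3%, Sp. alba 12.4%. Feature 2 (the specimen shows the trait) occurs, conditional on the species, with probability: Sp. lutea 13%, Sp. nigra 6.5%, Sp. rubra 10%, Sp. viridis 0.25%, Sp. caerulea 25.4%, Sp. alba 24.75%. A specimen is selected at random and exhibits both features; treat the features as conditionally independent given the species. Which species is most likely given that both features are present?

Compute prior × likelihood for every hypothesis:
  Sp. lutea: 0.03 × 0.038 × 0.13 = 0.0001482
  Sp. nigra: 0.08 × 0.136 × 0.065 = 0.0007072
  Sp. rubra: 0.09 × 0.059 × 0.1 = 0.000531
  Sp. viridis: 0.42 × 0.036 × 0.0025 = 0.0000378
  Sp. caerulea: 0.1 × 0.003 × 0.254 = 0.0000762
  Sp. alba: 0.28 × 0.124 × 0.2475 = 0.0085932
Total = 0.0100936.
Largest term belongs to Sp. alba, so Sp. alba is most probable.

Sp. alba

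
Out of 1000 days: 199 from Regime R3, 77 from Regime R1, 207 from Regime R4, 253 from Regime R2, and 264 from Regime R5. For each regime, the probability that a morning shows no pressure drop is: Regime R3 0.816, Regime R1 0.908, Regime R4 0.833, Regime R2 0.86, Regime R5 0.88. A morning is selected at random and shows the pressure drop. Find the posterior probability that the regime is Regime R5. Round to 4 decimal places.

Taking complements, P(drop | each) = Regime R3 0.184, Regime R1 0.092, Regime R4 0.167, Regime R2 0.14, Regime R5 0.12.
Prior × likelihood for each hypothesis:
  Regime R3: 0.199 × 0.184 = 0.036616
  Regime R1: 0.077 × 0.092 = 0.007084
  Regime R4: 0.207 × 0.167 = 0.034569
  Regime R2: 0.253 × 0.14 = 0.03542
  Regime R5: 0.264 × 0.12 = 0.03168
Sum = 0.145369.
P(Regime R5 | evidence) = 0.03168 / 0.145369 ≈ 0.2179.

0.2179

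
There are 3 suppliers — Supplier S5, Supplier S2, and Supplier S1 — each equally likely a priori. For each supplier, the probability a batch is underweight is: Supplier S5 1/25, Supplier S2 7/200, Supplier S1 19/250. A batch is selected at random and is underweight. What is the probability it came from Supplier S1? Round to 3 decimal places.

0.503

With a uniform prior (1/3 each), posterior ∝ likelihood:
  Supplier S5: 0.04
  Supplier S2: 0.035
  Supplier S1: 0.076
Sum = 0.151.
P(Supplier S1 | evidence) = 0.076 / 0.151 ≈ 0.503.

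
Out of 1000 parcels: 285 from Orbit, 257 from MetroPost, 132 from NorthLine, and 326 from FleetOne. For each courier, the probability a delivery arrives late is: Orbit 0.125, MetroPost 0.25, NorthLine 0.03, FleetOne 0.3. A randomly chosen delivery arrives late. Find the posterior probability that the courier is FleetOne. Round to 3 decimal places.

0.485

By Bayes' rule, posterior ∝ prior × likelihood:
  Orbit: 0.285 × 0.125 = 0.035625
  MetroPost: 0.257 × 0.25 = 0.06425
  NorthLine: 0.132 × 0.03 = 0.00396
  FleetOne: 0.326 × 0.3 = 0.0978
Normalizing constant = 0.201635.
P(FleetOne | evidence) = 0.0978 / 0.201635 ≈ 0.485.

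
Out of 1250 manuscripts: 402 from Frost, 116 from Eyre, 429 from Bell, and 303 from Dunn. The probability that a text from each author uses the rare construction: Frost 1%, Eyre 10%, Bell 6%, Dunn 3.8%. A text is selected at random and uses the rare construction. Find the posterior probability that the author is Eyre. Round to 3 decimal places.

0.219

By Bayes' rule, posterior ∝ prior × likelihood:
  Frost: 0.3216 × 0.01 = 0.003216
  Eyre: 0.0928 × 0.1 = 0.00928
  Bell: 0.3432 × 0.06 = 0.020592
  Dunn: 0.2424 × 0.038 = 0.0092112
Sum = 0.0422992.
P(Eyre | evidence) = 0.00928 / 0.0422992 ≈ 0.219.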